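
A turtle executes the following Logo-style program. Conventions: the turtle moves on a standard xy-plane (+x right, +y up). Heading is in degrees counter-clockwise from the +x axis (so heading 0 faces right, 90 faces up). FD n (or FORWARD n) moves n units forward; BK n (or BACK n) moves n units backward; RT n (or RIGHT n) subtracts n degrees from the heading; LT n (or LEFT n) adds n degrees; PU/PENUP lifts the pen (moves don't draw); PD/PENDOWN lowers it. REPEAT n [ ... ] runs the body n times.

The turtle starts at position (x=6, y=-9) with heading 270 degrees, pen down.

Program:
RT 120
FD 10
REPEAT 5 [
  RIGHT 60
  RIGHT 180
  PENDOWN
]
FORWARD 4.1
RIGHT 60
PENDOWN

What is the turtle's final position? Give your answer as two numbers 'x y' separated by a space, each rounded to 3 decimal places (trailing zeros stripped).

Executing turtle program step by step:
Start: pos=(6,-9), heading=270, pen down
RT 120: heading 270 -> 150
FD 10: (6,-9) -> (-2.66,-4) [heading=150, draw]
REPEAT 5 [
  -- iteration 1/5 --
  RT 60: heading 150 -> 90
  RT 180: heading 90 -> 270
  PD: pen down
  -- iteration 2/5 --
  RT 60: heading 270 -> 210
  RT 180: heading 210 -> 30
  PD: pen down
  -- iteration 3/5 --
  RT 60: heading 30 -> 330
  RT 180: heading 330 -> 150
  PD: pen down
  -- iteration 4/5 --
  RT 60: heading 150 -> 90
  RT 180: heading 90 -> 270
  PD: pen down
  -- iteration 5/5 --
  RT 60: heading 270 -> 210
  RT 180: heading 210 -> 30
  PD: pen down
]
FD 4.1: (-2.66,-4) -> (0.89,-1.95) [heading=30, draw]
RT 60: heading 30 -> 330
PD: pen down
Final: pos=(0.89,-1.95), heading=330, 2 segment(s) drawn

Answer: 0.89 -1.95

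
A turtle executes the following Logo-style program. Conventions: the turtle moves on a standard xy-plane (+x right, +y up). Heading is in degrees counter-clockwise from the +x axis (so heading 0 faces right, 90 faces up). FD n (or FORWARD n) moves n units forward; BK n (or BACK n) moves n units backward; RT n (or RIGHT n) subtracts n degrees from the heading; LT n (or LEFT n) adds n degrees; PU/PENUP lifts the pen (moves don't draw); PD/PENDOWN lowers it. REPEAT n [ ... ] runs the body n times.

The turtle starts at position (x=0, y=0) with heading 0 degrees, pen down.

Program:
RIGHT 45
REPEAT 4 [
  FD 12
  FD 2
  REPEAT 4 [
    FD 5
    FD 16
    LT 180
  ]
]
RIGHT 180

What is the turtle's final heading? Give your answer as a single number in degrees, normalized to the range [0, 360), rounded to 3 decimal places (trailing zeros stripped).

Answer: 135

Derivation:
Executing turtle program step by step:
Start: pos=(0,0), heading=0, pen down
RT 45: heading 0 -> 315
REPEAT 4 [
  -- iteration 1/4 --
  FD 12: (0,0) -> (8.485,-8.485) [heading=315, draw]
  FD 2: (8.485,-8.485) -> (9.899,-9.899) [heading=315, draw]
  REPEAT 4 [
    -- iteration 1/4 --
    FD 5: (9.899,-9.899) -> (13.435,-13.435) [heading=315, draw]
    FD 16: (13.435,-13.435) -> (24.749,-24.749) [heading=315, draw]
    LT 180: heading 315 -> 135
    -- iteration 2/4 --
    FD 5: (24.749,-24.749) -> (21.213,-21.213) [heading=135, draw]
    FD 16: (21.213,-21.213) -> (9.899,-9.899) [heading=135, draw]
    LT 180: heading 135 -> 315
    -- iteration 3/4 --
    FD 5: (9.899,-9.899) -> (13.435,-13.435) [heading=315, draw]
    FD 16: (13.435,-13.435) -> (24.749,-24.749) [heading=315, draw]
    LT 180: heading 315 -> 135
    -- iteration 4/4 --
    FD 5: (24.749,-24.749) -> (21.213,-21.213) [heading=135, draw]
    FD 16: (21.213,-21.213) -> (9.899,-9.899) [heading=135, draw]
    LT 180: heading 135 -> 315
  ]
  -- iteration 2/4 --
  FD 12: (9.899,-9.899) -> (18.385,-18.385) [heading=315, draw]
  FD 2: (18.385,-18.385) -> (19.799,-19.799) [heading=315, draw]
  REPEAT 4 [
    -- iteration 1/4 --
    FD 5: (19.799,-19.799) -> (23.335,-23.335) [heading=315, draw]
    FD 16: (23.335,-23.335) -> (34.648,-34.648) [heading=315, draw]
    LT 180: heading 315 -> 135
    -- iteration 2/4 --
    FD 5: (34.648,-34.648) -> (31.113,-31.113) [heading=135, draw]
    FD 16: (31.113,-31.113) -> (19.799,-19.799) [heading=135, draw]
    LT 180: heading 135 -> 315
    -- iteration 3/4 --
    FD 5: (19.799,-19.799) -> (23.335,-23.335) [heading=315, draw]
    FD 16: (23.335,-23.335) -> (34.648,-34.648) [heading=315, draw]
    LT 180: heading 315 -> 135
    -- iteration 4/4 --
    FD 5: (34.648,-34.648) -> (31.113,-31.113) [heading=135, draw]
    FD 16: (31.113,-31.113) -> (19.799,-19.799) [heading=135, draw]
    LT 180: heading 135 -> 315
  ]
  -- iteration 3/4 --
  FD 12: (19.799,-19.799) -> (28.284,-28.284) [heading=315, draw]
  FD 2: (28.284,-28.284) -> (29.698,-29.698) [heading=315, draw]
  REPEAT 4 [
    -- iteration 1/4 --
    FD 5: (29.698,-29.698) -> (33.234,-33.234) [heading=315, draw]
    FD 16: (33.234,-33.234) -> (44.548,-44.548) [heading=315, draw]
    LT 180: heading 315 -> 135
    -- iteration 2/4 --
    FD 5: (44.548,-44.548) -> (41.012,-41.012) [heading=135, draw]
    FD 16: (41.012,-41.012) -> (29.698,-29.698) [heading=135, draw]
    LT 180: heading 135 -> 315
    -- iteration 3/4 --
    FD 5: (29.698,-29.698) -> (33.234,-33.234) [heading=315, draw]
    FD 16: (33.234,-33.234) -> (44.548,-44.548) [heading=315, draw]
    LT 180: heading 315 -> 135
    -- iteration 4/4 --
    FD 5: (44.548,-44.548) -> (41.012,-41.012) [heading=135, draw]
    FD 16: (41.012,-41.012) -> (29.698,-29.698) [heading=135, draw]
    LT 180: heading 135 -> 315
  ]
  -- iteration 4/4 --
  FD 12: (29.698,-29.698) -> (38.184,-38.184) [heading=315, draw]
  FD 2: (38.184,-38.184) -> (39.598,-39.598) [heading=315, draw]
  REPEAT 4 [
    -- iteration 1/4 --
    FD 5: (39.598,-39.598) -> (43.134,-43.134) [heading=315, draw]
    FD 16: (43.134,-43.134) -> (54.447,-54.447) [heading=315, draw]
    LT 180: heading 315 -> 135
    -- iteration 2/4 --
    FD 5: (54.447,-54.447) -> (50.912,-50.912) [heading=135, draw]
    FD 16: (50.912,-50.912) -> (39.598,-39.598) [heading=135, draw]
    LT 180: heading 135 -> 315
    -- iteration 3/4 --
    FD 5: (39.598,-39.598) -> (43.134,-43.134) [heading=315, draw]
    FD 16: (43.134,-43.134) -> (54.447,-54.447) [heading=315, draw]
    LT 180: heading 315 -> 135
    -- iteration 4/4 --
    FD 5: (54.447,-54.447) -> (50.912,-50.912) [heading=135, draw]
    FD 16: (50.912,-50.912) -> (39.598,-39.598) [heading=135, draw]
    LT 180: heading 135 -> 315
  ]
]
RT 180: heading 315 -> 135
Final: pos=(39.598,-39.598), heading=135, 40 segment(s) drawn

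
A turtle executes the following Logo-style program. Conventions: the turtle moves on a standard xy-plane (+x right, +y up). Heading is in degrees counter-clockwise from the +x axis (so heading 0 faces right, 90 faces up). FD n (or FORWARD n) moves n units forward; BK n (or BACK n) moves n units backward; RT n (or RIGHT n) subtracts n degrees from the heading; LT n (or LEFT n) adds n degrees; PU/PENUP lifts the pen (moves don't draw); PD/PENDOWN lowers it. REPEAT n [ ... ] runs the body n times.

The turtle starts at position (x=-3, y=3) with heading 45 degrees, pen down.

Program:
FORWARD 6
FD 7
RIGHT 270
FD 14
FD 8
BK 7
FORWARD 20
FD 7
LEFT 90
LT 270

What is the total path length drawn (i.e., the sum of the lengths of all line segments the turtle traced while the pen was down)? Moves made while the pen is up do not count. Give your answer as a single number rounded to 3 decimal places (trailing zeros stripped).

Executing turtle program step by step:
Start: pos=(-3,3), heading=45, pen down
FD 6: (-3,3) -> (1.243,7.243) [heading=45, draw]
FD 7: (1.243,7.243) -> (6.192,12.192) [heading=45, draw]
RT 270: heading 45 -> 135
FD 14: (6.192,12.192) -> (-3.707,22.092) [heading=135, draw]
FD 8: (-3.707,22.092) -> (-9.364,27.749) [heading=135, draw]
BK 7: (-9.364,27.749) -> (-4.414,22.799) [heading=135, draw]
FD 20: (-4.414,22.799) -> (-18.556,36.941) [heading=135, draw]
FD 7: (-18.556,36.941) -> (-23.506,41.891) [heading=135, draw]
LT 90: heading 135 -> 225
LT 270: heading 225 -> 135
Final: pos=(-23.506,41.891), heading=135, 7 segment(s) drawn

Segment lengths:
  seg 1: (-3,3) -> (1.243,7.243), length = 6
  seg 2: (1.243,7.243) -> (6.192,12.192), length = 7
  seg 3: (6.192,12.192) -> (-3.707,22.092), length = 14
  seg 4: (-3.707,22.092) -> (-9.364,27.749), length = 8
  seg 5: (-9.364,27.749) -> (-4.414,22.799), length = 7
  seg 6: (-4.414,22.799) -> (-18.556,36.941), length = 20
  seg 7: (-18.556,36.941) -> (-23.506,41.891), length = 7
Total = 69

Answer: 69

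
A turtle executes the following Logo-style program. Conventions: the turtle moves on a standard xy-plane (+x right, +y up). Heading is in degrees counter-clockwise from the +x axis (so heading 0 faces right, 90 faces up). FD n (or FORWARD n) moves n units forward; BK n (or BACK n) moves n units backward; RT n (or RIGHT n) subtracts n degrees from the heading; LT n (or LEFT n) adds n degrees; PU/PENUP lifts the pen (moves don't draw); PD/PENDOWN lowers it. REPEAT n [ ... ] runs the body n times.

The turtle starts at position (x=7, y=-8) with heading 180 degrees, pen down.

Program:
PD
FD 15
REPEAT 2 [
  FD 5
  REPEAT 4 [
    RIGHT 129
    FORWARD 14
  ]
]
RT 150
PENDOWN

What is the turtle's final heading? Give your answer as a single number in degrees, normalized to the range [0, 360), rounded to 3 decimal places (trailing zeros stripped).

Executing turtle program step by step:
Start: pos=(7,-8), heading=180, pen down
PD: pen down
FD 15: (7,-8) -> (-8,-8) [heading=180, draw]
REPEAT 2 [
  -- iteration 1/2 --
  FD 5: (-8,-8) -> (-13,-8) [heading=180, draw]
  REPEAT 4 [
    -- iteration 1/4 --
    RT 129: heading 180 -> 51
    FD 14: (-13,-8) -> (-4.19,2.88) [heading=51, draw]
    -- iteration 2/4 --
    RT 129: heading 51 -> 282
    FD 14: (-4.19,2.88) -> (-1.279,-10.814) [heading=282, draw]
    -- iteration 3/4 --
    RT 129: heading 282 -> 153
    FD 14: (-1.279,-10.814) -> (-13.753,-4.458) [heading=153, draw]
    -- iteration 4/4 --
    RT 129: heading 153 -> 24
    FD 14: (-13.753,-4.458) -> (-0.963,1.236) [heading=24, draw]
  ]
  -- iteration 2/2 --
  FD 5: (-0.963,1.236) -> (3.605,3.27) [heading=24, draw]
  REPEAT 4 [
    -- iteration 1/4 --
    RT 129: heading 24 -> 255
    FD 14: (3.605,3.27) -> (-0.019,-10.253) [heading=255, draw]
    -- iteration 2/4 --
    RT 129: heading 255 -> 126
    FD 14: (-0.019,-10.253) -> (-8.248,1.073) [heading=126, draw]
    -- iteration 3/4 --
    RT 129: heading 126 -> 357
    FD 14: (-8.248,1.073) -> (5.733,0.34) [heading=357, draw]
    -- iteration 4/4 --
    RT 129: heading 357 -> 228
    FD 14: (5.733,0.34) -> (-3.635,-10.064) [heading=228, draw]
  ]
]
RT 150: heading 228 -> 78
PD: pen down
Final: pos=(-3.635,-10.064), heading=78, 11 segment(s) drawn

Answer: 78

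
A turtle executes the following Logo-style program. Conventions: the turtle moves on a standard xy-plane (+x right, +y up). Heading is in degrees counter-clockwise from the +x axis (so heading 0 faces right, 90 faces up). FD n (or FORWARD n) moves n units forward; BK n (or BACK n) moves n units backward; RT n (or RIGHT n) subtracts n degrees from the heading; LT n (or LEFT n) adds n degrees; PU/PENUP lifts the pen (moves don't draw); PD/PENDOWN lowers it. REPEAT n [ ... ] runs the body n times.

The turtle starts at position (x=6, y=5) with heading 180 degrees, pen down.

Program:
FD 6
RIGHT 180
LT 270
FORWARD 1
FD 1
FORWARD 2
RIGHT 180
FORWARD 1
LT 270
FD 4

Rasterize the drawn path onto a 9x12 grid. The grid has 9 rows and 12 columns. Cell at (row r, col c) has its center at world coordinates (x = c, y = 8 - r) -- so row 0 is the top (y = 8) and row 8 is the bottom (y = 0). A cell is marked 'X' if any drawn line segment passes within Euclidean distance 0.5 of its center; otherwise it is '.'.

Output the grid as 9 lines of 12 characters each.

Answer: ............
............
............
XXXXXXX.....
X...........
X...........
XXXXX.......
X...........
............

Derivation:
Segment 0: (6,5) -> (0,5)
Segment 1: (0,5) -> (-0,4)
Segment 2: (-0,4) -> (-0,3)
Segment 3: (-0,3) -> (-0,1)
Segment 4: (-0,1) -> (-0,2)
Segment 5: (-0,2) -> (4,2)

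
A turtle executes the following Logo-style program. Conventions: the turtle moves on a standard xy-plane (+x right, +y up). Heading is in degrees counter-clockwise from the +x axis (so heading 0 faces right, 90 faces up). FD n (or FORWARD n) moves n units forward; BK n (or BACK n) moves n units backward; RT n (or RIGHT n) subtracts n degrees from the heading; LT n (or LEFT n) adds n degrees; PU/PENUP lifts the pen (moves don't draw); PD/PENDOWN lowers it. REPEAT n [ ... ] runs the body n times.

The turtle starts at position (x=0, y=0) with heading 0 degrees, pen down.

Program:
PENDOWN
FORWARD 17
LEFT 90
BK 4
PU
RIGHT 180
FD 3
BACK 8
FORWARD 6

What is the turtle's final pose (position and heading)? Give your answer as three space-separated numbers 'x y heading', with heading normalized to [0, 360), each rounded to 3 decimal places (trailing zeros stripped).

Answer: 17 -5 270

Derivation:
Executing turtle program step by step:
Start: pos=(0,0), heading=0, pen down
PD: pen down
FD 17: (0,0) -> (17,0) [heading=0, draw]
LT 90: heading 0 -> 90
BK 4: (17,0) -> (17,-4) [heading=90, draw]
PU: pen up
RT 180: heading 90 -> 270
FD 3: (17,-4) -> (17,-7) [heading=270, move]
BK 8: (17,-7) -> (17,1) [heading=270, move]
FD 6: (17,1) -> (17,-5) [heading=270, move]
Final: pos=(17,-5), heading=270, 2 segment(s) drawn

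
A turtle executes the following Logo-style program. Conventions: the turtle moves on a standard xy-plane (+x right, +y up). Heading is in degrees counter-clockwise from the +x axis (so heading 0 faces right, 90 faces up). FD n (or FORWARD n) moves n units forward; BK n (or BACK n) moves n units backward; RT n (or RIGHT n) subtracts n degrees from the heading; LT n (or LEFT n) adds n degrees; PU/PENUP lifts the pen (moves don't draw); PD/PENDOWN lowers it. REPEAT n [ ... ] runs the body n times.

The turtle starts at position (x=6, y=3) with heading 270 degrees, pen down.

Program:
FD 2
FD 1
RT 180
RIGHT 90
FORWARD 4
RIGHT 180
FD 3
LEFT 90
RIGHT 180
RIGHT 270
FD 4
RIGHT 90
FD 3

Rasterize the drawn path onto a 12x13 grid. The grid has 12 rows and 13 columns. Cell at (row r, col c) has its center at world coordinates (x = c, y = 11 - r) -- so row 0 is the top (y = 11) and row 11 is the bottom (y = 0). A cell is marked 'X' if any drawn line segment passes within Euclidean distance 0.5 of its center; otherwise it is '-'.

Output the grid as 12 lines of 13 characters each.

Segment 0: (6,3) -> (6,1)
Segment 1: (6,1) -> (6,0)
Segment 2: (6,0) -> (10,0)
Segment 3: (10,0) -> (7,-0)
Segment 4: (7,-0) -> (3,-0)
Segment 5: (3,-0) -> (3,3)

Answer: -------------
-------------
-------------
-------------
-------------
-------------
-------------
-------------
---X--X------
---X--X------
---X--X------
---XXXXXXXX--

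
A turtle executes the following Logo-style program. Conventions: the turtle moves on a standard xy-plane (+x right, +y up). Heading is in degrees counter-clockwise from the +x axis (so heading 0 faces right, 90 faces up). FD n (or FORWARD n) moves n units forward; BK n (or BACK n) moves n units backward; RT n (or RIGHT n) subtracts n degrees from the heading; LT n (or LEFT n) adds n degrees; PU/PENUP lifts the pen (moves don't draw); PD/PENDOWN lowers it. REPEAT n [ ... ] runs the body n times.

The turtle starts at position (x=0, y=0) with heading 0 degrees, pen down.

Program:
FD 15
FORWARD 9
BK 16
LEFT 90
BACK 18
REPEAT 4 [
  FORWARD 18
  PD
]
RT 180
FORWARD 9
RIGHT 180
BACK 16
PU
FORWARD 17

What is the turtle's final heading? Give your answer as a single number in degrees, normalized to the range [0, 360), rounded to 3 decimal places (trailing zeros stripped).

Answer: 90

Derivation:
Executing turtle program step by step:
Start: pos=(0,0), heading=0, pen down
FD 15: (0,0) -> (15,0) [heading=0, draw]
FD 9: (15,0) -> (24,0) [heading=0, draw]
BK 16: (24,0) -> (8,0) [heading=0, draw]
LT 90: heading 0 -> 90
BK 18: (8,0) -> (8,-18) [heading=90, draw]
REPEAT 4 [
  -- iteration 1/4 --
  FD 18: (8,-18) -> (8,0) [heading=90, draw]
  PD: pen down
  -- iteration 2/4 --
  FD 18: (8,0) -> (8,18) [heading=90, draw]
  PD: pen down
  -- iteration 3/4 --
  FD 18: (8,18) -> (8,36) [heading=90, draw]
  PD: pen down
  -- iteration 4/4 --
  FD 18: (8,36) -> (8,54) [heading=90, draw]
  PD: pen down
]
RT 180: heading 90 -> 270
FD 9: (8,54) -> (8,45) [heading=270, draw]
RT 180: heading 270 -> 90
BK 16: (8,45) -> (8,29) [heading=90, draw]
PU: pen up
FD 17: (8,29) -> (8,46) [heading=90, move]
Final: pos=(8,46), heading=90, 10 segment(s) drawn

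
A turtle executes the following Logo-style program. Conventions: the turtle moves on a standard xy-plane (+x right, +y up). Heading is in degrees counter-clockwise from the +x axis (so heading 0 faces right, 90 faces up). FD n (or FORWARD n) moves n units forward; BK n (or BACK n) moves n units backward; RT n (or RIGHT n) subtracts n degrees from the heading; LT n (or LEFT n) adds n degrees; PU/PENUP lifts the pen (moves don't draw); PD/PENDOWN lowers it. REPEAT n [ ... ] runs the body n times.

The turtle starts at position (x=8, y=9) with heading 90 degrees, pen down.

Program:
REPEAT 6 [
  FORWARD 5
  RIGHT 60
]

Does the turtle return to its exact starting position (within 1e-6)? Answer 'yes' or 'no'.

Executing turtle program step by step:
Start: pos=(8,9), heading=90, pen down
REPEAT 6 [
  -- iteration 1/6 --
  FD 5: (8,9) -> (8,14) [heading=90, draw]
  RT 60: heading 90 -> 30
  -- iteration 2/6 --
  FD 5: (8,14) -> (12.33,16.5) [heading=30, draw]
  RT 60: heading 30 -> 330
  -- iteration 3/6 --
  FD 5: (12.33,16.5) -> (16.66,14) [heading=330, draw]
  RT 60: heading 330 -> 270
  -- iteration 4/6 --
  FD 5: (16.66,14) -> (16.66,9) [heading=270, draw]
  RT 60: heading 270 -> 210
  -- iteration 5/6 --
  FD 5: (16.66,9) -> (12.33,6.5) [heading=210, draw]
  RT 60: heading 210 -> 150
  -- iteration 6/6 --
  FD 5: (12.33,6.5) -> (8,9) [heading=150, draw]
  RT 60: heading 150 -> 90
]
Final: pos=(8,9), heading=90, 6 segment(s) drawn

Start position: (8, 9)
Final position: (8, 9)
Distance = 0; < 1e-6 -> CLOSED

Answer: yes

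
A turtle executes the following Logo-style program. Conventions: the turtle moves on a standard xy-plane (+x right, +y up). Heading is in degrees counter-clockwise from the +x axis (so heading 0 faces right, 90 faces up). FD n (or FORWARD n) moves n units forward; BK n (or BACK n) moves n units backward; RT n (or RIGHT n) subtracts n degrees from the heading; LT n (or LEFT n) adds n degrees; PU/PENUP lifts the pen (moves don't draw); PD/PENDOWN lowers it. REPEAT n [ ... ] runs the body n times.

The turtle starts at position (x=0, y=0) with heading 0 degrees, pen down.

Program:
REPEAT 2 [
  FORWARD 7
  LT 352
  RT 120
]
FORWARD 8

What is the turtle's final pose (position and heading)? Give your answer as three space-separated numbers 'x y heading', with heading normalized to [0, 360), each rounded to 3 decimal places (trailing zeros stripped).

Answer: 0.755 2.246 104

Derivation:
Executing turtle program step by step:
Start: pos=(0,0), heading=0, pen down
REPEAT 2 [
  -- iteration 1/2 --
  FD 7: (0,0) -> (7,0) [heading=0, draw]
  LT 352: heading 0 -> 352
  RT 120: heading 352 -> 232
  -- iteration 2/2 --
  FD 7: (7,0) -> (2.69,-5.516) [heading=232, draw]
  LT 352: heading 232 -> 224
  RT 120: heading 224 -> 104
]
FD 8: (2.69,-5.516) -> (0.755,2.246) [heading=104, draw]
Final: pos=(0.755,2.246), heading=104, 3 segment(s) drawn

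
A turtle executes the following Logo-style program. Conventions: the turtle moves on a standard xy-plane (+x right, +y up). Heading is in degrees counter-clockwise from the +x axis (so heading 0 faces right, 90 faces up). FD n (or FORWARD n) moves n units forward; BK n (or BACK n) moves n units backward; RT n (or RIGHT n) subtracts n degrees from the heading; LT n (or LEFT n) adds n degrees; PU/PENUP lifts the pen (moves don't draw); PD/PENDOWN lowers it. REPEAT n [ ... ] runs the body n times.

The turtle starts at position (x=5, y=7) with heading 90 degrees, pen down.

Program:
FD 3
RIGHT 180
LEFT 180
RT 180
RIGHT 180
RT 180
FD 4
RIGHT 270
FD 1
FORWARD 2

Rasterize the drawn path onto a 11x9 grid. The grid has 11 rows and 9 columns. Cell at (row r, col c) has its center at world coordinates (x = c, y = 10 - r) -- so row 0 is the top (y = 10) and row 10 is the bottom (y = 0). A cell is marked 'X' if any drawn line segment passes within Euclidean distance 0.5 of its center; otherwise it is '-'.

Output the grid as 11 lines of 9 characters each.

Answer: -----X---
-----X---
-----X---
-----X---
-----XXXX
---------
---------
---------
---------
---------
---------

Derivation:
Segment 0: (5,7) -> (5,10)
Segment 1: (5,10) -> (5,6)
Segment 2: (5,6) -> (6,6)
Segment 3: (6,6) -> (8,6)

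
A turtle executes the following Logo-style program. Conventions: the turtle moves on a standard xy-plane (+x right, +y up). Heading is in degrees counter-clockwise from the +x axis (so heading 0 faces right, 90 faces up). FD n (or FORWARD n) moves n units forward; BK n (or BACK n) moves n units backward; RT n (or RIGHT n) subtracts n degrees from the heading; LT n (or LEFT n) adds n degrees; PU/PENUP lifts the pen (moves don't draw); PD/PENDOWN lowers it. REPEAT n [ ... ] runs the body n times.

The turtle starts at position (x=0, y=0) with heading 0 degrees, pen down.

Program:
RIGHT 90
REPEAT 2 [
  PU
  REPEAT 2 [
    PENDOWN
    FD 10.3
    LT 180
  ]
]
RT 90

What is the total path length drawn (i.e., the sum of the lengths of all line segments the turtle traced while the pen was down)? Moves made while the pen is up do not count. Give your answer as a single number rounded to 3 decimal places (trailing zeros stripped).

Answer: 41.2

Derivation:
Executing turtle program step by step:
Start: pos=(0,0), heading=0, pen down
RT 90: heading 0 -> 270
REPEAT 2 [
  -- iteration 1/2 --
  PU: pen up
  REPEAT 2 [
    -- iteration 1/2 --
    PD: pen down
    FD 10.3: (0,0) -> (0,-10.3) [heading=270, draw]
    LT 180: heading 270 -> 90
    -- iteration 2/2 --
    PD: pen down
    FD 10.3: (0,-10.3) -> (0,0) [heading=90, draw]
    LT 180: heading 90 -> 270
  ]
  -- iteration 2/2 --
  PU: pen up
  REPEAT 2 [
    -- iteration 1/2 --
    PD: pen down
    FD 10.3: (0,0) -> (0,-10.3) [heading=270, draw]
    LT 180: heading 270 -> 90
    -- iteration 2/2 --
    PD: pen down
    FD 10.3: (0,-10.3) -> (0,0) [heading=90, draw]
    LT 180: heading 90 -> 270
  ]
]
RT 90: heading 270 -> 180
Final: pos=(0,0), heading=180, 4 segment(s) drawn

Segment lengths:
  seg 1: (0,0) -> (0,-10.3), length = 10.3
  seg 2: (0,-10.3) -> (0,0), length = 10.3
  seg 3: (0,0) -> (0,-10.3), length = 10.3
  seg 4: (0,-10.3) -> (0,0), length = 10.3
Total = 41.2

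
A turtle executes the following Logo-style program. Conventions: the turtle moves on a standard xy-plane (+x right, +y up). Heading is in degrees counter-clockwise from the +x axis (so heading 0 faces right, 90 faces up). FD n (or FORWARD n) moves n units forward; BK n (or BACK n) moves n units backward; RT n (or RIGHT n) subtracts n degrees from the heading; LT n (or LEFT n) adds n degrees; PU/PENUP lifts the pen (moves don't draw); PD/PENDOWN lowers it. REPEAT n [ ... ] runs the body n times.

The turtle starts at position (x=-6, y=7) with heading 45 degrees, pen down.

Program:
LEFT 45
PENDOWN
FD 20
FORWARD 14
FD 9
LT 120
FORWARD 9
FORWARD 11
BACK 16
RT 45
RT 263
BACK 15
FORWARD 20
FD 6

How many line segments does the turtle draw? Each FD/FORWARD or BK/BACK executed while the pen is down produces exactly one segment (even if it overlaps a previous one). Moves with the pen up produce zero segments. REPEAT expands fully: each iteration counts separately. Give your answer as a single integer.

Executing turtle program step by step:
Start: pos=(-6,7), heading=45, pen down
LT 45: heading 45 -> 90
PD: pen down
FD 20: (-6,7) -> (-6,27) [heading=90, draw]
FD 14: (-6,27) -> (-6,41) [heading=90, draw]
FD 9: (-6,41) -> (-6,50) [heading=90, draw]
LT 120: heading 90 -> 210
FD 9: (-6,50) -> (-13.794,45.5) [heading=210, draw]
FD 11: (-13.794,45.5) -> (-23.321,40) [heading=210, draw]
BK 16: (-23.321,40) -> (-9.464,48) [heading=210, draw]
RT 45: heading 210 -> 165
RT 263: heading 165 -> 262
BK 15: (-9.464,48) -> (-7.377,62.854) [heading=262, draw]
FD 20: (-7.377,62.854) -> (-10.16,43.049) [heading=262, draw]
FD 6: (-10.16,43.049) -> (-10.995,37.107) [heading=262, draw]
Final: pos=(-10.995,37.107), heading=262, 9 segment(s) drawn
Segments drawn: 9

Answer: 9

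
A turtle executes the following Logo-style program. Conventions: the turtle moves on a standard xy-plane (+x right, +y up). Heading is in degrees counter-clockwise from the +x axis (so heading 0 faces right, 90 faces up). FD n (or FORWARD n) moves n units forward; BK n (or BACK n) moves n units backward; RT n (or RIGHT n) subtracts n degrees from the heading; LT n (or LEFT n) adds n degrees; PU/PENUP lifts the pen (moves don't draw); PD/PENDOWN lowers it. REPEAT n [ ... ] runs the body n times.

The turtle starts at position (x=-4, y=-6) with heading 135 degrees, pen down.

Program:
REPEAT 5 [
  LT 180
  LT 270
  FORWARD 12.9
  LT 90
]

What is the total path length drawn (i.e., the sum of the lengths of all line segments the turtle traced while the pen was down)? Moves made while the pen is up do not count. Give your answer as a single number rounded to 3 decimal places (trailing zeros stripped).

Answer: 64.5

Derivation:
Executing turtle program step by step:
Start: pos=(-4,-6), heading=135, pen down
REPEAT 5 [
  -- iteration 1/5 --
  LT 180: heading 135 -> 315
  LT 270: heading 315 -> 225
  FD 12.9: (-4,-6) -> (-13.122,-15.122) [heading=225, draw]
  LT 90: heading 225 -> 315
  -- iteration 2/5 --
  LT 180: heading 315 -> 135
  LT 270: heading 135 -> 45
  FD 12.9: (-13.122,-15.122) -> (-4,-6) [heading=45, draw]
  LT 90: heading 45 -> 135
  -- iteration 3/5 --
  LT 180: heading 135 -> 315
  LT 270: heading 315 -> 225
  FD 12.9: (-4,-6) -> (-13.122,-15.122) [heading=225, draw]
  LT 90: heading 225 -> 315
  -- iteration 4/5 --
  LT 180: heading 315 -> 135
  LT 270: heading 135 -> 45
  FD 12.9: (-13.122,-15.122) -> (-4,-6) [heading=45, draw]
  LT 90: heading 45 -> 135
  -- iteration 5/5 --
  LT 180: heading 135 -> 315
  LT 270: heading 315 -> 225
  FD 12.9: (-4,-6) -> (-13.122,-15.122) [heading=225, draw]
  LT 90: heading 225 -> 315
]
Final: pos=(-13.122,-15.122), heading=315, 5 segment(s) drawn

Segment lengths:
  seg 1: (-4,-6) -> (-13.122,-15.122), length = 12.9
  seg 2: (-13.122,-15.122) -> (-4,-6), length = 12.9
  seg 3: (-4,-6) -> (-13.122,-15.122), length = 12.9
  seg 4: (-13.122,-15.122) -> (-4,-6), length = 12.9
  seg 5: (-4,-6) -> (-13.122,-15.122), length = 12.9
Total = 64.5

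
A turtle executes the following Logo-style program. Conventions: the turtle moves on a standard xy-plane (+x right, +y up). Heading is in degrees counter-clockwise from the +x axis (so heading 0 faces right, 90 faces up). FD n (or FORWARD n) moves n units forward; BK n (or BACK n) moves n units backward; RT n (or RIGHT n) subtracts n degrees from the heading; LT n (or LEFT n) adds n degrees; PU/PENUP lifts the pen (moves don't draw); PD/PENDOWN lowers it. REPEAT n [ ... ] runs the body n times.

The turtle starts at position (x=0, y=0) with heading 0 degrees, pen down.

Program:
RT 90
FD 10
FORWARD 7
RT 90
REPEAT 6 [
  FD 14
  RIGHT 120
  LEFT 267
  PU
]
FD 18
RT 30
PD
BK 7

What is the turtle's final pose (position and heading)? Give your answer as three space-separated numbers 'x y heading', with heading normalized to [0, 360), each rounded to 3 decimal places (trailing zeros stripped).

Answer: -1.863 -19.243 312

Derivation:
Executing turtle program step by step:
Start: pos=(0,0), heading=0, pen down
RT 90: heading 0 -> 270
FD 10: (0,0) -> (0,-10) [heading=270, draw]
FD 7: (0,-10) -> (0,-17) [heading=270, draw]
RT 90: heading 270 -> 180
REPEAT 6 [
  -- iteration 1/6 --
  FD 14: (0,-17) -> (-14,-17) [heading=180, draw]
  RT 120: heading 180 -> 60
  LT 267: heading 60 -> 327
  PU: pen up
  -- iteration 2/6 --
  FD 14: (-14,-17) -> (-2.259,-24.625) [heading=327, move]
  RT 120: heading 327 -> 207
  LT 267: heading 207 -> 114
  PU: pen up
  -- iteration 3/6 --
  FD 14: (-2.259,-24.625) -> (-7.953,-11.835) [heading=114, move]
  RT 120: heading 114 -> 354
  LT 267: heading 354 -> 261
  PU: pen up
  -- iteration 4/6 --
  FD 14: (-7.953,-11.835) -> (-10.143,-25.663) [heading=261, move]
  RT 120: heading 261 -> 141
  LT 267: heading 141 -> 48
  PU: pen up
  -- iteration 5/6 --
  FD 14: (-10.143,-25.663) -> (-0.775,-15.259) [heading=48, move]
  RT 120: heading 48 -> 288
  LT 267: heading 288 -> 195
  PU: pen up
  -- iteration 6/6 --
  FD 14: (-0.775,-15.259) -> (-14.298,-18.882) [heading=195, move]
  RT 120: heading 195 -> 75
  LT 267: heading 75 -> 342
  PU: pen up
]
FD 18: (-14.298,-18.882) -> (2.821,-24.445) [heading=342, move]
RT 30: heading 342 -> 312
PD: pen down
BK 7: (2.821,-24.445) -> (-1.863,-19.243) [heading=312, draw]
Final: pos=(-1.863,-19.243), heading=312, 4 segment(s) drawn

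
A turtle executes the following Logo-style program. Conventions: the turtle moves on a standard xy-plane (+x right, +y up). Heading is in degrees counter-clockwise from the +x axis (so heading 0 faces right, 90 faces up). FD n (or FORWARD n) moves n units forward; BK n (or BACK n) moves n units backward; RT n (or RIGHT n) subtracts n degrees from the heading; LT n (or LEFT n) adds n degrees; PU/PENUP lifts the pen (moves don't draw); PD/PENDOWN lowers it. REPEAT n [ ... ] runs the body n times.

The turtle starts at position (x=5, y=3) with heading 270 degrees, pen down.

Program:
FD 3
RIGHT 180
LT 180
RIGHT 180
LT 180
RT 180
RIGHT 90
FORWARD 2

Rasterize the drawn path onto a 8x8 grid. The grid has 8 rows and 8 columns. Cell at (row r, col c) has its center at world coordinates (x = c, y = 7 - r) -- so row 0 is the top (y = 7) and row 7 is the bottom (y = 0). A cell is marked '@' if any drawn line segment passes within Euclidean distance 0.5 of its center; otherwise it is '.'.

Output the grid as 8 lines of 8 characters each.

Segment 0: (5,3) -> (5,0)
Segment 1: (5,0) -> (7,0)

Answer: ........
........
........
........
.....@..
.....@..
.....@..
.....@@@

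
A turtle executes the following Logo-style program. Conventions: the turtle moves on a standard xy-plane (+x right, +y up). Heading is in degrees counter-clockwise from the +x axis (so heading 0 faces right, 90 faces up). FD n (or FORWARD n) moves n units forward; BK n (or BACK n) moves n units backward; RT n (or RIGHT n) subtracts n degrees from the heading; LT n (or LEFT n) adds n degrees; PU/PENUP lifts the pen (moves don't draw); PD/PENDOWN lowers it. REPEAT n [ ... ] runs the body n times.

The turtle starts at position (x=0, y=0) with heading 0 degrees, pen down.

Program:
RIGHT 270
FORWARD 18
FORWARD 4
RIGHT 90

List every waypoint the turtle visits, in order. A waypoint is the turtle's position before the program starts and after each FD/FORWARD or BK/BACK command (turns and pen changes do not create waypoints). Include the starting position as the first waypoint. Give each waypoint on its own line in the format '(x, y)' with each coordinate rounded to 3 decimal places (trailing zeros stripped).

Executing turtle program step by step:
Start: pos=(0,0), heading=0, pen down
RT 270: heading 0 -> 90
FD 18: (0,0) -> (0,18) [heading=90, draw]
FD 4: (0,18) -> (0,22) [heading=90, draw]
RT 90: heading 90 -> 0
Final: pos=(0,22), heading=0, 2 segment(s) drawn
Waypoints (3 total):
(0, 0)
(0, 18)
(0, 22)

Answer: (0, 0)
(0, 18)
(0, 22)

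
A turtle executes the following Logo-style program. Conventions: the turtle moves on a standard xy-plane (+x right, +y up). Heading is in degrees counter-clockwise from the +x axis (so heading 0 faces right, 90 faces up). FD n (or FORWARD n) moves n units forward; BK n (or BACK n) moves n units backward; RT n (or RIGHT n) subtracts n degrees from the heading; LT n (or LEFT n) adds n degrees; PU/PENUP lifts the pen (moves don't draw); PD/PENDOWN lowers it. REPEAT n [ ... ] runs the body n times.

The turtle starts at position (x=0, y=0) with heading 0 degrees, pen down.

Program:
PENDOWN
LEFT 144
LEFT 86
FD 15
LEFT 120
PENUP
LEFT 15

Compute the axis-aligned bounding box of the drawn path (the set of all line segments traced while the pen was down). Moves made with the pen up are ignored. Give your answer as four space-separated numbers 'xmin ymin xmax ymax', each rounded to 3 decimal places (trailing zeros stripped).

Executing turtle program step by step:
Start: pos=(0,0), heading=0, pen down
PD: pen down
LT 144: heading 0 -> 144
LT 86: heading 144 -> 230
FD 15: (0,0) -> (-9.642,-11.491) [heading=230, draw]
LT 120: heading 230 -> 350
PU: pen up
LT 15: heading 350 -> 5
Final: pos=(-9.642,-11.491), heading=5, 1 segment(s) drawn

Segment endpoints: x in {-9.642, 0}, y in {-11.491, 0}
xmin=-9.642, ymin=-11.491, xmax=0, ymax=0

Answer: -9.642 -11.491 0 0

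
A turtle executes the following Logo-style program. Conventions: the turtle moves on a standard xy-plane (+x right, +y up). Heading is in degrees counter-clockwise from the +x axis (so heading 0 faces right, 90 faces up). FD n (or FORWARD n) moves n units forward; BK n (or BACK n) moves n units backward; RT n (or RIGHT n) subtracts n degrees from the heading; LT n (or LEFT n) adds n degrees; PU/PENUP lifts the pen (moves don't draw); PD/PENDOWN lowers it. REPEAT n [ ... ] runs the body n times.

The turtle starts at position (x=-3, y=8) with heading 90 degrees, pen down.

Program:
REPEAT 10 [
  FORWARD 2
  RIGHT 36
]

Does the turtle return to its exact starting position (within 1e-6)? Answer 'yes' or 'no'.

Answer: yes

Derivation:
Executing turtle program step by step:
Start: pos=(-3,8), heading=90, pen down
REPEAT 10 [
  -- iteration 1/10 --
  FD 2: (-3,8) -> (-3,10) [heading=90, draw]
  RT 36: heading 90 -> 54
  -- iteration 2/10 --
  FD 2: (-3,10) -> (-1.824,11.618) [heading=54, draw]
  RT 36: heading 54 -> 18
  -- iteration 3/10 --
  FD 2: (-1.824,11.618) -> (0.078,12.236) [heading=18, draw]
  RT 36: heading 18 -> 342
  -- iteration 4/10 --
  FD 2: (0.078,12.236) -> (1.98,11.618) [heading=342, draw]
  RT 36: heading 342 -> 306
  -- iteration 5/10 --
  FD 2: (1.98,11.618) -> (3.155,10) [heading=306, draw]
  RT 36: heading 306 -> 270
  -- iteration 6/10 --
  FD 2: (3.155,10) -> (3.155,8) [heading=270, draw]
  RT 36: heading 270 -> 234
  -- iteration 7/10 --
  FD 2: (3.155,8) -> (1.98,6.382) [heading=234, draw]
  RT 36: heading 234 -> 198
  -- iteration 8/10 --
  FD 2: (1.98,6.382) -> (0.078,5.764) [heading=198, draw]
  RT 36: heading 198 -> 162
  -- iteration 9/10 --
  FD 2: (0.078,5.764) -> (-1.824,6.382) [heading=162, draw]
  RT 36: heading 162 -> 126
  -- iteration 10/10 --
  FD 2: (-1.824,6.382) -> (-3,8) [heading=126, draw]
  RT 36: heading 126 -> 90
]
Final: pos=(-3,8), heading=90, 10 segment(s) drawn

Start position: (-3, 8)
Final position: (-3, 8)
Distance = 0; < 1e-6 -> CLOSED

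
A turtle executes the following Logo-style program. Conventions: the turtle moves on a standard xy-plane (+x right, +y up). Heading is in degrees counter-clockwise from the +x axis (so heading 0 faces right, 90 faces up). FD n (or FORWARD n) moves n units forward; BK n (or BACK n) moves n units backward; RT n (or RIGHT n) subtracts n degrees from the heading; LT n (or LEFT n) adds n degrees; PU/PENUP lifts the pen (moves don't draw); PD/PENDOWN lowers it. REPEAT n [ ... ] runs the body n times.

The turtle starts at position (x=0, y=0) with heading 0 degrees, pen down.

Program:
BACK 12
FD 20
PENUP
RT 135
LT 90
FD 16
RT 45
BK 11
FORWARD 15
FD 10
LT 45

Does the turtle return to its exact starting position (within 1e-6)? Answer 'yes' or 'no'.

Answer: no

Derivation:
Executing turtle program step by step:
Start: pos=(0,0), heading=0, pen down
BK 12: (0,0) -> (-12,0) [heading=0, draw]
FD 20: (-12,0) -> (8,0) [heading=0, draw]
PU: pen up
RT 135: heading 0 -> 225
LT 90: heading 225 -> 315
FD 16: (8,0) -> (19.314,-11.314) [heading=315, move]
RT 45: heading 315 -> 270
BK 11: (19.314,-11.314) -> (19.314,-0.314) [heading=270, move]
FD 15: (19.314,-0.314) -> (19.314,-15.314) [heading=270, move]
FD 10: (19.314,-15.314) -> (19.314,-25.314) [heading=270, move]
LT 45: heading 270 -> 315
Final: pos=(19.314,-25.314), heading=315, 2 segment(s) drawn

Start position: (0, 0)
Final position: (19.314, -25.314)
Distance = 31.84; >= 1e-6 -> NOT closed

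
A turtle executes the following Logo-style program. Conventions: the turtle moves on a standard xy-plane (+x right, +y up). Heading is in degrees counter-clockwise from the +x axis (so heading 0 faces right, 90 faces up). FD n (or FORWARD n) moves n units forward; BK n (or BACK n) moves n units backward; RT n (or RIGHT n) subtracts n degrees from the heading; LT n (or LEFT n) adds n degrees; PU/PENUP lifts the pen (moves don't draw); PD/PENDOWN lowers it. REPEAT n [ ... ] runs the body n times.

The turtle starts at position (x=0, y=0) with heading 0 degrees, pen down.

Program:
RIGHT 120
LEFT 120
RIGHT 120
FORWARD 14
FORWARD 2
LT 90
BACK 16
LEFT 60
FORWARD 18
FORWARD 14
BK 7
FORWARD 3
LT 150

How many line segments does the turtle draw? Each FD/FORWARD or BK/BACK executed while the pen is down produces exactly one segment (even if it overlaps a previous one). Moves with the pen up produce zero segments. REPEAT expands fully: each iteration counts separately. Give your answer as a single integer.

Executing turtle program step by step:
Start: pos=(0,0), heading=0, pen down
RT 120: heading 0 -> 240
LT 120: heading 240 -> 0
RT 120: heading 0 -> 240
FD 14: (0,0) -> (-7,-12.124) [heading=240, draw]
FD 2: (-7,-12.124) -> (-8,-13.856) [heading=240, draw]
LT 90: heading 240 -> 330
BK 16: (-8,-13.856) -> (-21.856,-5.856) [heading=330, draw]
LT 60: heading 330 -> 30
FD 18: (-21.856,-5.856) -> (-6.268,3.144) [heading=30, draw]
FD 14: (-6.268,3.144) -> (5.856,10.144) [heading=30, draw]
BK 7: (5.856,10.144) -> (-0.206,6.644) [heading=30, draw]
FD 3: (-0.206,6.644) -> (2.392,8.144) [heading=30, draw]
LT 150: heading 30 -> 180
Final: pos=(2.392,8.144), heading=180, 7 segment(s) drawn
Segments drawn: 7

Answer: 7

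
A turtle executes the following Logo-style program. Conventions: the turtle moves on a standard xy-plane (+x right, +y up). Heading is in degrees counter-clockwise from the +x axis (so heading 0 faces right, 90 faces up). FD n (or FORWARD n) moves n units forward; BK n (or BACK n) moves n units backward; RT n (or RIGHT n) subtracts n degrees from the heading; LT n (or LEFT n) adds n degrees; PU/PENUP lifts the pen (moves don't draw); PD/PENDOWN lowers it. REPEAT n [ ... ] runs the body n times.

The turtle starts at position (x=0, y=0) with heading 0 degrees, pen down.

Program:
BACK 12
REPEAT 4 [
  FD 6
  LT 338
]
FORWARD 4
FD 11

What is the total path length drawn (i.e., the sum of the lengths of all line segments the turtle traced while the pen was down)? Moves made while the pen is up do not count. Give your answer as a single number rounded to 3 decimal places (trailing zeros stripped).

Executing turtle program step by step:
Start: pos=(0,0), heading=0, pen down
BK 12: (0,0) -> (-12,0) [heading=0, draw]
REPEAT 4 [
  -- iteration 1/4 --
  FD 6: (-12,0) -> (-6,0) [heading=0, draw]
  LT 338: heading 0 -> 338
  -- iteration 2/4 --
  FD 6: (-6,0) -> (-0.437,-2.248) [heading=338, draw]
  LT 338: heading 338 -> 316
  -- iteration 3/4 --
  FD 6: (-0.437,-2.248) -> (3.879,-6.416) [heading=316, draw]
  LT 338: heading 316 -> 294
  -- iteration 4/4 --
  FD 6: (3.879,-6.416) -> (6.32,-11.897) [heading=294, draw]
  LT 338: heading 294 -> 272
]
FD 4: (6.32,-11.897) -> (6.459,-15.894) [heading=272, draw]
FD 11: (6.459,-15.894) -> (6.843,-26.888) [heading=272, draw]
Final: pos=(6.843,-26.888), heading=272, 7 segment(s) drawn

Segment lengths:
  seg 1: (0,0) -> (-12,0), length = 12
  seg 2: (-12,0) -> (-6,0), length = 6
  seg 3: (-6,0) -> (-0.437,-2.248), length = 6
  seg 4: (-0.437,-2.248) -> (3.879,-6.416), length = 6
  seg 5: (3.879,-6.416) -> (6.32,-11.897), length = 6
  seg 6: (6.32,-11.897) -> (6.459,-15.894), length = 4
  seg 7: (6.459,-15.894) -> (6.843,-26.888), length = 11
Total = 51

Answer: 51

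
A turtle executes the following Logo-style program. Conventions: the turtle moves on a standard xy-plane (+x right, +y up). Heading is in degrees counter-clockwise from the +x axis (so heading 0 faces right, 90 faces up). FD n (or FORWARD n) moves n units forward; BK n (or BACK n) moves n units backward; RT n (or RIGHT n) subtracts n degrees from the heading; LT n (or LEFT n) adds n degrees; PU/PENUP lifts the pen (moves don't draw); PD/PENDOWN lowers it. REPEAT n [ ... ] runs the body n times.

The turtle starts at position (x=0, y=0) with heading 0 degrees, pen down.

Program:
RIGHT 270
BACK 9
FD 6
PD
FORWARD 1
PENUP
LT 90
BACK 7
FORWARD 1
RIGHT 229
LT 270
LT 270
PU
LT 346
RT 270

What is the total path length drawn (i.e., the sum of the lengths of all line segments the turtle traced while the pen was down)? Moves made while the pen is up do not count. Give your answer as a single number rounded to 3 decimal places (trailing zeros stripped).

Answer: 16

Derivation:
Executing turtle program step by step:
Start: pos=(0,0), heading=0, pen down
RT 270: heading 0 -> 90
BK 9: (0,0) -> (0,-9) [heading=90, draw]
FD 6: (0,-9) -> (0,-3) [heading=90, draw]
PD: pen down
FD 1: (0,-3) -> (0,-2) [heading=90, draw]
PU: pen up
LT 90: heading 90 -> 180
BK 7: (0,-2) -> (7,-2) [heading=180, move]
FD 1: (7,-2) -> (6,-2) [heading=180, move]
RT 229: heading 180 -> 311
LT 270: heading 311 -> 221
LT 270: heading 221 -> 131
PU: pen up
LT 346: heading 131 -> 117
RT 270: heading 117 -> 207
Final: pos=(6,-2), heading=207, 3 segment(s) drawn

Segment lengths:
  seg 1: (0,0) -> (0,-9), length = 9
  seg 2: (0,-9) -> (0,-3), length = 6
  seg 3: (0,-3) -> (0,-2), length = 1
Total = 16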